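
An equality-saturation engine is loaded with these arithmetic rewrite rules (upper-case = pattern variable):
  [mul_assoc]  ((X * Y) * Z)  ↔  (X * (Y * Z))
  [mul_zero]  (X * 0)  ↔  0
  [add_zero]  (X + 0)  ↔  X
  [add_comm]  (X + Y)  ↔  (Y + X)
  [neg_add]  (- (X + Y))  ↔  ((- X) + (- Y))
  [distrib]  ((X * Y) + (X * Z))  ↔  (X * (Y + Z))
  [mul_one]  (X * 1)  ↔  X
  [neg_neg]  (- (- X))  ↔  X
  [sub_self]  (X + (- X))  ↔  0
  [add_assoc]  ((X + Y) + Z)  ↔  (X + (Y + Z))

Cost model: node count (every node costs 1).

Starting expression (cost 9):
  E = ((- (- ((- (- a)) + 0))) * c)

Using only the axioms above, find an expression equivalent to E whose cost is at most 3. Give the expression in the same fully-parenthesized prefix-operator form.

(a * c)   [cost 3]

1. [neg_neg →] (- (- ((- (- a)) + 0)))  →  ((- (- a)) + 0);  E = (((- (- a)) + 0) * c)
2. [add_zero →] ((- (- a)) + 0)  →  (- (- a));  E = ((- (- a)) * c)
3. [neg_neg →] (- (- a))  →  a;  cost 3 ≤ 3, done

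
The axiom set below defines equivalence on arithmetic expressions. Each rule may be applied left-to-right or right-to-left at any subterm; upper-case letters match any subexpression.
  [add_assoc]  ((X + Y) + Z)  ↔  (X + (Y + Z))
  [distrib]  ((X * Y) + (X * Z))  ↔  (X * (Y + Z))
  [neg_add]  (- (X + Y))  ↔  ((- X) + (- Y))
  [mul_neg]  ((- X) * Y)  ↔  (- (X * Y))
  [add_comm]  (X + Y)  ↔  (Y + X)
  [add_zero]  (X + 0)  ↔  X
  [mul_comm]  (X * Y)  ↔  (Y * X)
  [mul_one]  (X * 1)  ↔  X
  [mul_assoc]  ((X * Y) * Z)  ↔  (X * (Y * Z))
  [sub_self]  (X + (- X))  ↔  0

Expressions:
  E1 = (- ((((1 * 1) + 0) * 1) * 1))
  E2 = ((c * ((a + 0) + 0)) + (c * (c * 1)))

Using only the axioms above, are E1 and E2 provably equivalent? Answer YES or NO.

NO

The axioms are sound identities: if E1 ↔* E2 then E1 and E2 evaluate identically under any assignment.
Under a=0, c=0: E1 evaluates to -1, E2 to 0. Distinct ⇒ no rewrite sequence connects them.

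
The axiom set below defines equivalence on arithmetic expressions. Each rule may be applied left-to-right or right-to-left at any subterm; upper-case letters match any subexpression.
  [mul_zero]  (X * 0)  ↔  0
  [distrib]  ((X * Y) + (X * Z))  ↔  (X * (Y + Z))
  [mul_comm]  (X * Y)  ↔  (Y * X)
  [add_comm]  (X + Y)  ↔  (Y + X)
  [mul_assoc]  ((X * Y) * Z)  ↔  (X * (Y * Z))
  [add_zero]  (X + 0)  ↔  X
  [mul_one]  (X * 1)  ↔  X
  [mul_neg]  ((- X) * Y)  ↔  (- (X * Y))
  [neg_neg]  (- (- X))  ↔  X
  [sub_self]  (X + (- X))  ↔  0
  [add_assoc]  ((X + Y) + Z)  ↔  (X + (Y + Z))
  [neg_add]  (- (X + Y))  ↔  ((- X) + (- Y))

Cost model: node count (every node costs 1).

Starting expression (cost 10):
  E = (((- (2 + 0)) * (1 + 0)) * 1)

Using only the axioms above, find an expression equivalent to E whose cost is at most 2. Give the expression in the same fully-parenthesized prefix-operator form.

step 1: add_zero (→) rewrites (2 + 0) into 2, now (((- 2) * (1 + 0)) * 1)
step 2: mul_one (→) rewrites (((- 2) * (1 + 0)) * 1) into ((- 2) * (1 + 0))
step 3: add_zero (→) rewrites (1 + 0) into 1, now ((- 2) * 1)
step 4: mul_one (→) rewrites ((- 2) * 1) into (- 2), reaching cost 2 (bound 2)

(- 2)   [cost 2]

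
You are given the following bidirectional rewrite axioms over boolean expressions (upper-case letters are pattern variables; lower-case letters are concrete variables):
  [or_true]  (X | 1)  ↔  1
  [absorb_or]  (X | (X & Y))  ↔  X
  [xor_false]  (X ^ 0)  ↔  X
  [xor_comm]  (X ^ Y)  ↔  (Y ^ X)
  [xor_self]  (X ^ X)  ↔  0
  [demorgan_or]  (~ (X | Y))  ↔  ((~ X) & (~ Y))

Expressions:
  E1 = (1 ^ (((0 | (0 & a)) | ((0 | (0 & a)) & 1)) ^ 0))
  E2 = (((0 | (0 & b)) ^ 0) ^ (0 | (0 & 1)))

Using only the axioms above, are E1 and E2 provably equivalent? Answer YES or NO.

All listed rules preserve value, hence provable equivalence implies equal values everywhere; look for a separating assignment.
a=0, b=0 gives E1 ↦ 1, E2 ↦ 0; values differ ⇒ not provably equivalent.

NO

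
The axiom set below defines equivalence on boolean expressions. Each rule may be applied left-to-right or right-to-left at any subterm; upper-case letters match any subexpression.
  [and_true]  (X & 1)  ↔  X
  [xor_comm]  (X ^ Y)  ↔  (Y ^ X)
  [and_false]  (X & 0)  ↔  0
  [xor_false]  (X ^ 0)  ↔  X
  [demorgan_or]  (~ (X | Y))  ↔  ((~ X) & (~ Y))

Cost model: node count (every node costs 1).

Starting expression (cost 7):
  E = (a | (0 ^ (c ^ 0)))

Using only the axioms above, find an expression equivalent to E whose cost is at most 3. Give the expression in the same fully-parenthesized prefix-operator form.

(1) (0 ^ (c ^ 0))  =[xor_comm →]=  ((c ^ 0) ^ 0)    ⊢ (a | ((c ^ 0) ^ 0))
(2) (c ^ 0)  =[xor_false →]=  c    ⊢ (a | (c ^ 0))
(3) (c ^ 0)  =[xor_false →]=  c    ⊢ cost 3, within 3

(a | c)   [cost 3]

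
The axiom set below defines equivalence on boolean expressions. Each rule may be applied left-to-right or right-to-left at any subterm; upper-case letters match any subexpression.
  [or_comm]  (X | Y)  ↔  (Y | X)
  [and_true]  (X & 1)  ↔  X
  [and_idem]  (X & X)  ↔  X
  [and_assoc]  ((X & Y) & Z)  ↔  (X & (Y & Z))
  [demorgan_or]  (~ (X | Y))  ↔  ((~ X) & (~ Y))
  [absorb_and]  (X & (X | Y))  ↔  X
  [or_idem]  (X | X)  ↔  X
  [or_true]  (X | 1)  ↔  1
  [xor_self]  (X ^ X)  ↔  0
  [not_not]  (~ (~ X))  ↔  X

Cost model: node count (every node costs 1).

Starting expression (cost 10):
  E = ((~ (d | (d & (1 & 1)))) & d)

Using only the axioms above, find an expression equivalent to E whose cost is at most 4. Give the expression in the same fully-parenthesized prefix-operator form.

((~ d) & d)   [cost 4]

(1) (1 & 1)  =[and_idem →]=  1    ⊢ ((~ (d | (d & 1))) & d)
(2) (d & 1)  =[and_true →]=  d    ⊢ ((~ (d | d)) & d)
(3) (d | d)  =[or_idem →]=  d    ⊢ cost 4, within 4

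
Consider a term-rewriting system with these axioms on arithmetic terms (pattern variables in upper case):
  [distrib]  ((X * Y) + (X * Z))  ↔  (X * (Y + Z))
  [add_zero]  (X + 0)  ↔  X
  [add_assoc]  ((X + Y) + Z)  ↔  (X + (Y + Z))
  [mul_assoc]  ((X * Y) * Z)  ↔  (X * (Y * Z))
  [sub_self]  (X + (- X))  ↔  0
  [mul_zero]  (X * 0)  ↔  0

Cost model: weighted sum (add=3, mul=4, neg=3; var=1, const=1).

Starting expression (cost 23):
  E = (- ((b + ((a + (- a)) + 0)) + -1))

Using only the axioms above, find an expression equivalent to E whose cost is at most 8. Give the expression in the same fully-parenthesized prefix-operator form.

(1) ((a + (- a)) + 0)  =[add_zero →]=  (a + (- a))    ⊢ (- ((b + (a + (- a))) + -1))
(2) (a + (- a))  =[sub_self →]=  0    ⊢ (- ((b + 0) + -1))
(3) (b + 0)  =[add_zero →]=  b    ⊢ cost 8, within 8

(- (b + -1))   [cost 8]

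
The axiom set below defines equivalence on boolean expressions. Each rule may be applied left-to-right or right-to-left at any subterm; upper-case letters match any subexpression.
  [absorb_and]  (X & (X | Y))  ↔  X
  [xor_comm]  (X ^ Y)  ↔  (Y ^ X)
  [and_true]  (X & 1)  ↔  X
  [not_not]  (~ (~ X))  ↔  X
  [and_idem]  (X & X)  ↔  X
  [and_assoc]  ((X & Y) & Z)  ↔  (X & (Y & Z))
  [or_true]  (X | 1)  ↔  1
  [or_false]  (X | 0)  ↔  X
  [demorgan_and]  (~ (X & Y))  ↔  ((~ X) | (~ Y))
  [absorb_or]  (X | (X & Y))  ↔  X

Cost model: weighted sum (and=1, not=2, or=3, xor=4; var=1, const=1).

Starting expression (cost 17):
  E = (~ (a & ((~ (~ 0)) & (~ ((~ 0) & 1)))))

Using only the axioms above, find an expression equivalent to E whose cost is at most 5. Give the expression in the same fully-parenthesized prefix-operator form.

(1) ((~ 0) & 1)  =[and_true →]=  (~ 0)    ⊢ (~ (a & ((~ (~ 0)) & (~ (~ 0)))))
(2) ((~ (~ 0)) & (~ (~ 0)))  =[and_idem →]=  (~ (~ 0))    ⊢ (~ (a & (~ (~ 0))))
(3) (~ (~ 0))  =[not_not →]=  0    ⊢ cost 5, within 5

(~ (a & 0))   [cost 5]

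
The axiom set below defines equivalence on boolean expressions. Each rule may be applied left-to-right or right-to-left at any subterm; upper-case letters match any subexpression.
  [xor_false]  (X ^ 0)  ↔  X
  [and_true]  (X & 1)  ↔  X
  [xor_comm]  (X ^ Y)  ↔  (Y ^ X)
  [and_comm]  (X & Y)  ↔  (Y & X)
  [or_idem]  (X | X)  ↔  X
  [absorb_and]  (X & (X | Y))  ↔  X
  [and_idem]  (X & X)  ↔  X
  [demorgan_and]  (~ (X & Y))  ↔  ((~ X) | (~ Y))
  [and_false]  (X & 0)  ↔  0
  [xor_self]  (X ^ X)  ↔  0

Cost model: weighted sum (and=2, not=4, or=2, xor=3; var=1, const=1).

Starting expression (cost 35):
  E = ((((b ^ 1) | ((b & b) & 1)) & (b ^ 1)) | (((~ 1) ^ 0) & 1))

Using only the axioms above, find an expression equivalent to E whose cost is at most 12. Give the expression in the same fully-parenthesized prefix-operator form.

step 1: and_true (→) rewrites ((b & b) & 1) into (b & b), now ((((b ^ 1) | (b & b)) & (b ^ 1)) | (((~ 1) ^ 0) & 1))
step 2: and_idem (→) rewrites (b & b) into b, now ((((b ^ 1) | b) & (b ^ 1)) | (((~ 1) ^ 0) & 1))
step 3: xor_false (→) rewrites ((~ 1) ^ 0) into (~ 1), now ((((b ^ 1) | b) & (b ^ 1)) | ((~ 1) & 1))
step 4: and_comm (→) rewrites (((b ^ 1) | b) & (b ^ 1)) into ((b ^ 1) & ((b ^ 1) | b)), now (((b ^ 1) & ((b ^ 1) | b)) | ((~ 1) & 1))
step 5: absorb_and (→) rewrites ((b ^ 1) & ((b ^ 1) | b)) into (b ^ 1), now ((b ^ 1) | ((~ 1) & 1))
step 6: and_true (→) rewrites ((~ 1) & 1) into (~ 1), reaching cost 12 (bound 12)

((b ^ 1) | (~ 1))   [cost 12]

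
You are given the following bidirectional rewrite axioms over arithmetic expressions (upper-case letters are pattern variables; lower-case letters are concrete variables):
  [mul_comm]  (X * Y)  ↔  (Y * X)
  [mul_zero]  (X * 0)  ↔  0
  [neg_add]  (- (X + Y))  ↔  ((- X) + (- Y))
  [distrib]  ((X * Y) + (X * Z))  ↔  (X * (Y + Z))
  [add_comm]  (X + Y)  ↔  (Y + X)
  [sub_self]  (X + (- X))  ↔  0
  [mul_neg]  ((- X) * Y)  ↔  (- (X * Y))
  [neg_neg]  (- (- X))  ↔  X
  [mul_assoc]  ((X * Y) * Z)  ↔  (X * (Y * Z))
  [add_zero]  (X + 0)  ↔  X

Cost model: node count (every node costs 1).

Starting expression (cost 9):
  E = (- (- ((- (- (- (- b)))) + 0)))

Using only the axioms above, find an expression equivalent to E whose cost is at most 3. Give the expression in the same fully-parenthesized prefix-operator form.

(1) ((- (- (- (- b)))) + 0)  =[add_zero →]=  (- (- (- (- b))))    ⊢ (- (- (- (- (- (- b))))))
(2) (- (- (- (- (- b)))))  =[neg_neg →]=  (- (- (- b)))    ⊢ (- (- (- (- b))))
(3) (- (- (- (- b))))  =[neg_neg →]=  (- (- b))    ⊢ cost 3, within 3

(- (- b))   [cost 3]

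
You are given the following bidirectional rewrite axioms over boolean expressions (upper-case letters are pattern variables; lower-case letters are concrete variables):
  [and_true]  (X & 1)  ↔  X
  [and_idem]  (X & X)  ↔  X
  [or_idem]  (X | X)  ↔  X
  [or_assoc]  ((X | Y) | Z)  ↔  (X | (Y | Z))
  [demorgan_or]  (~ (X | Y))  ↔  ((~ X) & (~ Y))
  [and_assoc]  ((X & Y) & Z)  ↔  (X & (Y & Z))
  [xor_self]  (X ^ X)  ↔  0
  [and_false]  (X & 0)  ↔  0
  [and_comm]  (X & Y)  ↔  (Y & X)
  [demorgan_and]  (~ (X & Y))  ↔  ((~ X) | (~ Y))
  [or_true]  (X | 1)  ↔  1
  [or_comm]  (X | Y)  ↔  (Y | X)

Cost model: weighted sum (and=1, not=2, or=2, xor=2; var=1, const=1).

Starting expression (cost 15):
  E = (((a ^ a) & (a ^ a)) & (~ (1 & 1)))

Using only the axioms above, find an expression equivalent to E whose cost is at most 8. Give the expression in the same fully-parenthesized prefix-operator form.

1. [and_idem →] ((a ^ a) & (a ^ a))  →  (a ^ a);  E = ((a ^ a) & (~ (1 & 1)))
2. [and_true →] (1 & 1)  →  1;  cost 8 ≤ 8, done

((a ^ a) & (~ 1))   [cost 8]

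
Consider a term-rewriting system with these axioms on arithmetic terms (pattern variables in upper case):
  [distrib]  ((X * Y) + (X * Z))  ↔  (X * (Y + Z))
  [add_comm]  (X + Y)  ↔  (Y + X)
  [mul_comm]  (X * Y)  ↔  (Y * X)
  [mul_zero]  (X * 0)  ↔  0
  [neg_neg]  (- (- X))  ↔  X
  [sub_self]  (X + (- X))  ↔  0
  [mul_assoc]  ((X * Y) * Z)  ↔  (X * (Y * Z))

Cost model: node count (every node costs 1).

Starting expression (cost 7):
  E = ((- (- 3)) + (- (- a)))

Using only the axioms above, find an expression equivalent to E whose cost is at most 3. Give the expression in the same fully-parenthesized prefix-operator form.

step 1: neg_neg (→) rewrites (- (- 3)) into 3, now (3 + (- (- a)))
step 2: neg_neg (→) rewrites (- (- a)) into a, reaching cost 3 (bound 3)

(3 + a)   [cost 3]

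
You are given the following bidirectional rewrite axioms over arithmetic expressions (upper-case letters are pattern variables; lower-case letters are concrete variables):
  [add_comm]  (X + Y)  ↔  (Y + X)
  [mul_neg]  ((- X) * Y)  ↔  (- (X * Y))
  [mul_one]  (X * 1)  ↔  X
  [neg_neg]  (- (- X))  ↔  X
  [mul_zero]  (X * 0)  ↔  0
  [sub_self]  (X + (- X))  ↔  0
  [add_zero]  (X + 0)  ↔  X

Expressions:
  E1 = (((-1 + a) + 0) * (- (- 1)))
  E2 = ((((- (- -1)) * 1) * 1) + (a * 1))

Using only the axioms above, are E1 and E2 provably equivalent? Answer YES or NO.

1. [add_zero →] ((-1 + a) + 0)  →  (-1 + a);  E1 = ((-1 + a) * (- (- 1)))
2. [neg_neg →] (- (- 1))  →  1;  E1 = ((-1 + a) * 1)
3. [mul_one →] ((-1 + a) * 1)  →  (-1 + a)
4. [mul_one ←] a  →  (a * 1);  E1 = (-1 + (a * 1))
5. [mul_one ←] -1  →  (-1 * 1);  E1 = ((-1 * 1) + (a * 1))
6. [mul_one ←] -1  →  (-1 * 1);  E1 = (((-1 * 1) * 1) + (a * 1))
7. [neg_neg ←] -1  →  (- (- -1));  this is E2

YES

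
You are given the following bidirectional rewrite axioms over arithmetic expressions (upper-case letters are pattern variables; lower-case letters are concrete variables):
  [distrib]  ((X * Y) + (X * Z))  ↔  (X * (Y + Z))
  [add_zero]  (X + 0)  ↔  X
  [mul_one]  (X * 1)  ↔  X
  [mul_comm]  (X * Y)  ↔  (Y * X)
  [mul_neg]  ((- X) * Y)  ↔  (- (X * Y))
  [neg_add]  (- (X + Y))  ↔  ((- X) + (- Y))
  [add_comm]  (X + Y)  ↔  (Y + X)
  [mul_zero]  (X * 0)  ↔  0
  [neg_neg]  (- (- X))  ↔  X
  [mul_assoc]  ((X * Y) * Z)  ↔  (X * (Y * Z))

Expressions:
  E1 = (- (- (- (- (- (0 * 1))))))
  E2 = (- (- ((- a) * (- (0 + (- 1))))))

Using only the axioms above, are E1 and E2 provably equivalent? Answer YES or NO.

All listed rules preserve value, hence provable equivalence implies equal values everywhere; look for a separating assignment.
a=1 gives E1 ↦ 0, E2 ↦ -1; values differ ⇒ not provably equivalent.

NO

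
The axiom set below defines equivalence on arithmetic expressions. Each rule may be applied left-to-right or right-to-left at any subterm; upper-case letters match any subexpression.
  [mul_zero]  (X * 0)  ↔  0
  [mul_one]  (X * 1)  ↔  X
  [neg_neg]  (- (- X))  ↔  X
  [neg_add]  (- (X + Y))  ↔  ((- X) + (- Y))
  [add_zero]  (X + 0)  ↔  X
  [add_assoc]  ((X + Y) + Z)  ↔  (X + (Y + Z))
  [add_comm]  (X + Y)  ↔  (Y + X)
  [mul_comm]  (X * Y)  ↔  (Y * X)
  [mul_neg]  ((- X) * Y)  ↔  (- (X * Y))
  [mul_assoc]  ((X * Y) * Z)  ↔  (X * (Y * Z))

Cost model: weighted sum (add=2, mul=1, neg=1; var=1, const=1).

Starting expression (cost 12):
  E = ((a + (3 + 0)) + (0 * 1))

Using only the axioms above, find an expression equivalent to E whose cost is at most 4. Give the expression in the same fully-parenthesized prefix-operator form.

(a + 3)   [cost 4]

step 1: add_zero (→) rewrites (3 + 0) into 3, now ((a + 3) + (0 * 1))
step 2: mul_one (→) rewrites (0 * 1) into 0, now ((a + 3) + 0)
step 3: add_zero (→) rewrites ((a + 3) + 0) into (a + 3), reaching cost 4 (bound 4)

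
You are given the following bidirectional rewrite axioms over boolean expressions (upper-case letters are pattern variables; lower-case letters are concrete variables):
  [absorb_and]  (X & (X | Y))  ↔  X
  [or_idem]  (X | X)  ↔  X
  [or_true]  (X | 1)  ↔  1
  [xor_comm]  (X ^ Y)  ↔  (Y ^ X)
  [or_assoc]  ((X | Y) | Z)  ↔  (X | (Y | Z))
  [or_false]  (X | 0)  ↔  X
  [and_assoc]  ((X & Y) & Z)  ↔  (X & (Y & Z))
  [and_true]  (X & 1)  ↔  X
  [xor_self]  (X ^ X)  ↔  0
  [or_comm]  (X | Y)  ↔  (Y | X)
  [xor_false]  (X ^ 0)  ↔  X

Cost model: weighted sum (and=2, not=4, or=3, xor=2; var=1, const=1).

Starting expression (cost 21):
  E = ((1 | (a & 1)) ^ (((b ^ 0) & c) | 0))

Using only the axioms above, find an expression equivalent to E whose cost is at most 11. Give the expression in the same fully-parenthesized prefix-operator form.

((1 | a) ^ (b & c))   [cost 11]

(1) (b ^ 0)  =[xor_false →]=  b    ⊢ ((1 | (a & 1)) ^ ((b & c) | 0))
(2) (a & 1)  =[and_true →]=  a    ⊢ ((1 | a) ^ ((b & c) | 0))
(3) ((b & c) | 0)  =[or_false →]=  (b & c)    ⊢ cost 11, within 11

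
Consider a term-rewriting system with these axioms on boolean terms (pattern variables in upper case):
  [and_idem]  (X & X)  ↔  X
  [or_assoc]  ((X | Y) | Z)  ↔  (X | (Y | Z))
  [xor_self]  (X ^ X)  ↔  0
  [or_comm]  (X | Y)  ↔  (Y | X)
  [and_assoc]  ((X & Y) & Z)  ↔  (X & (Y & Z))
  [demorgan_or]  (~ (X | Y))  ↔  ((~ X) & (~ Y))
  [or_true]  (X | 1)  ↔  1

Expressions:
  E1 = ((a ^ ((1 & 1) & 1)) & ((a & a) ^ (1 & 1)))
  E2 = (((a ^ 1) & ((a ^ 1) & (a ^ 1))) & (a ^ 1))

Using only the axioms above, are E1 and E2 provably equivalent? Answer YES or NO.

YES

(1) (1 & 1)  =[and_idem →]=  1    ⊢ ((a ^ (1 & 1)) & ((a & a) ^ (1 & 1)))
(2) (a & a)  =[and_idem →]=  a    ⊢ ((a ^ (1 & 1)) & (a ^ (1 & 1)))
(3) ((a ^ (1 & 1)) & (a ^ (1 & 1)))  =[and_idem →]=  (a ^ (1 & 1))
(4) (1 & 1)  =[and_idem →]=  1    ⊢ (a ^ 1)
(5) (a ^ 1)  =[and_idem ←]=  ((a ^ 1) & (a ^ 1))
(6) (a ^ 1)  =[and_idem ←]=  ((a ^ 1) & (a ^ 1))    ⊢ (((a ^ 1) & (a ^ 1)) & (a ^ 1))
(7) (a ^ 1)  =[and_idem ←]=  ((a ^ 1) & (a ^ 1))    ⊢ E2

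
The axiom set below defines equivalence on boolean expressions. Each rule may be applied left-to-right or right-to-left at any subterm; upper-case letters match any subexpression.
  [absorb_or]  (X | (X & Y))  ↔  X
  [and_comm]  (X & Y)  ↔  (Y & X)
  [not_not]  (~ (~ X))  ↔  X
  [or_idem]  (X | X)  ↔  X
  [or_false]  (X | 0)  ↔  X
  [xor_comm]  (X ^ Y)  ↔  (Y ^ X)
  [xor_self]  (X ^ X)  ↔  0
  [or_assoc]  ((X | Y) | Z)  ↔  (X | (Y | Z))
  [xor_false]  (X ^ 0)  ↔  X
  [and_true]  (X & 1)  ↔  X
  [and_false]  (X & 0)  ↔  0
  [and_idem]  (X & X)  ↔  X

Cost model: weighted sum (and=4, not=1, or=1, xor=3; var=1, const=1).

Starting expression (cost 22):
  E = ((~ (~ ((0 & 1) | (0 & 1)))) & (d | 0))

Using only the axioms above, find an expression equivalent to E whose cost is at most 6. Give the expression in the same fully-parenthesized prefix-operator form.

(0 & d)   [cost 6]

1. [or_idem →] ((0 & 1) | (0 & 1))  →  (0 & 1);  E = ((~ (~ (0 & 1))) & (d | 0))
2. [not_not →] (~ (~ (0 & 1)))  →  (0 & 1);  E = ((0 & 1) & (d | 0))
3. [or_false →] (d | 0)  →  d;  E = ((0 & 1) & d)
4. [and_true →] (0 & 1)  →  0;  cost 6 ≤ 6, done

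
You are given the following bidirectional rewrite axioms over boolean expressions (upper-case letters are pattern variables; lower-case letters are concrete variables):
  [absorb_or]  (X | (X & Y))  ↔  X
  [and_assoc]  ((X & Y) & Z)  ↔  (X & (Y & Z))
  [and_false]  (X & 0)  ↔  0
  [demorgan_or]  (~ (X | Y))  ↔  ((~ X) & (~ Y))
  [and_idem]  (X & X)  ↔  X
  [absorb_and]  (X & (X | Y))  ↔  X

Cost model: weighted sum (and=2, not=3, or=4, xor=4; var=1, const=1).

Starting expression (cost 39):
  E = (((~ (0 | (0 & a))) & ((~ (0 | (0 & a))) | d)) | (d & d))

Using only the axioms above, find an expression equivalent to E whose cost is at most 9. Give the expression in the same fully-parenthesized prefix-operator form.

((~ 0) | d)   [cost 9]

1. [and_idem →] (d & d)  →  d;  E = (((~ (0 | (0 & a))) & ((~ (0 | (0 & a))) | d)) | d)
2. [absorb_and →] ((~ (0 | (0 & a))) & ((~ (0 | (0 & a))) | d))  →  (~ (0 | (0 & a)));  E = ((~ (0 | (0 & a))) | d)
3. [absorb_or →] (0 | (0 & a))  →  0;  cost 9 ≤ 9, done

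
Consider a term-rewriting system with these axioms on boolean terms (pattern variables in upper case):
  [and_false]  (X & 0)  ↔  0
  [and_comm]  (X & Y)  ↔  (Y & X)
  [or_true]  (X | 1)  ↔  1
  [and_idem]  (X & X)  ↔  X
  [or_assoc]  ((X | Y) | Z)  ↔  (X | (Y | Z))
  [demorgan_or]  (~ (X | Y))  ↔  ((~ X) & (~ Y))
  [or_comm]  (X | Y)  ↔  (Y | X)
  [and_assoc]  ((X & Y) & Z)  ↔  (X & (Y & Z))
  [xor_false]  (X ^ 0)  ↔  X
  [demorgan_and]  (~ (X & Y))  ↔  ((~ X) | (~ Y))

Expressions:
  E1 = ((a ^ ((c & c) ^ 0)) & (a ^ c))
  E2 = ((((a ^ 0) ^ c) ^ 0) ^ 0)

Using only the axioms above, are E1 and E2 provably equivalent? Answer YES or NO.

YES

(1) (c & c)  =[and_idem →]=  c    ⊢ ((a ^ (c ^ 0)) & (a ^ c))
(2) (c ^ 0)  =[xor_false →]=  c    ⊢ ((a ^ c) & (a ^ c))
(3) ((a ^ c) & (a ^ c))  =[and_idem →]=  (a ^ c)
(4) a  =[xor_false ←]=  (a ^ 0)    ⊢ ((a ^ 0) ^ c)
(5) ((a ^ 0) ^ c)  =[xor_false ←]=  (((a ^ 0) ^ c) ^ 0)
(6) ((a ^ 0) ^ c)  =[xor_false ←]=  (((a ^ 0) ^ c) ^ 0)    ⊢ E2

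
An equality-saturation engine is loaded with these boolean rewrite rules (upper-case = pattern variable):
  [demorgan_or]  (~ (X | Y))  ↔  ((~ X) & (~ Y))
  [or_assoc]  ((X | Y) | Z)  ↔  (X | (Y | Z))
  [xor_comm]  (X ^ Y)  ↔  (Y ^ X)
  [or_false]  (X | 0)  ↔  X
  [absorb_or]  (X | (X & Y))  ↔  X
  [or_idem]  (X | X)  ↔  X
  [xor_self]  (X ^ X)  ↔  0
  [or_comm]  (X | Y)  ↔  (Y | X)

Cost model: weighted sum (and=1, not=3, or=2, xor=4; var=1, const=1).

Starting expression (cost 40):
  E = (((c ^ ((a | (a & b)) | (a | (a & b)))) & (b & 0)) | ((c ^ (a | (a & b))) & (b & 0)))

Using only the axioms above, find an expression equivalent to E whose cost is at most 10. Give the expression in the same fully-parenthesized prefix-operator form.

step 1: or_idem (→) rewrites ((a | (a & b)) | (a | (a & b))) into (a | (a & b)), now (((c ^ (a | (a & b))) & (b & 0)) | ((c ^ (a | (a & b))) & (b & 0)))
step 2: or_idem (→) rewrites (((c ^ (a | (a & b))) & (b & 0)) | ((c ^ (a | (a & b))) & (b & 0))) into ((c ^ (a | (a & b))) & (b & 0))
step 3: absorb_or (→) rewrites (a | (a & b)) into a, reaching cost 10 (bound 10)

((c ^ a) & (b & 0))   [cost 10]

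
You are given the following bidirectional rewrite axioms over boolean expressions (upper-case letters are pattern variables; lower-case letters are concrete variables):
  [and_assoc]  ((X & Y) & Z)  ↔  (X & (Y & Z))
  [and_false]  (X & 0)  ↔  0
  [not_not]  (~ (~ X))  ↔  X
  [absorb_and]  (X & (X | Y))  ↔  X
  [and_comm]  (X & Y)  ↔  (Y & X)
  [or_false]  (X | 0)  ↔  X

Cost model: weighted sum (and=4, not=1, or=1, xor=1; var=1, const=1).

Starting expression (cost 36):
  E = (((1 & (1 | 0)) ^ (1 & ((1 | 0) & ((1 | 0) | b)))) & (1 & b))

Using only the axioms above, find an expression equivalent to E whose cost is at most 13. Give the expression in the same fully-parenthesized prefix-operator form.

((1 ^ 1) & (1 & b))   [cost 13]

step 1: absorb_and (→) rewrites ((1 | 0) & ((1 | 0) | b)) into (1 | 0), now (((1 & (1 | 0)) ^ (1 & (1 | 0))) & (1 & b))
step 2: absorb_and (→) rewrites (1 & (1 | 0)) into 1, now (((1 & (1 | 0)) ^ 1) & (1 & b))
step 3: absorb_and (→) rewrites (1 & (1 | 0)) into 1, reaching cost 13 (bound 13)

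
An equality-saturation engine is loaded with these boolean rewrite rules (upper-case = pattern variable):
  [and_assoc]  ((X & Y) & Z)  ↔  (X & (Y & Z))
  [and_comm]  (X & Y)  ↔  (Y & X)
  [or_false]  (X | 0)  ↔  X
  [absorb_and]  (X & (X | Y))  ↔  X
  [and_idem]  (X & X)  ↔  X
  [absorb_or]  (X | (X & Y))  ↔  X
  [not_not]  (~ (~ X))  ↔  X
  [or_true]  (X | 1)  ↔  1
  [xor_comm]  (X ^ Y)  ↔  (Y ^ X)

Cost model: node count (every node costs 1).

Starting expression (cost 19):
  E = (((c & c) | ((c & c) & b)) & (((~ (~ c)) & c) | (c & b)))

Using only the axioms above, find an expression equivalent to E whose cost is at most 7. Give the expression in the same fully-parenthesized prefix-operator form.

((c & c) | (c & b))   [cost 7]

1. [not_not →] (~ (~ c))  →  c;  E = (((c & c) | ((c & c) & b)) & ((c & c) | (c & b)))
2. [and_idem →] (c & c)  →  c;  E = (((c & c) | (c & b)) & ((c & c) | (c & b)))
3. [and_idem →] (((c & c) | (c & b)) & ((c & c) | (c & b)))  →  ((c & c) | (c & b));  cost 7 ≤ 7, done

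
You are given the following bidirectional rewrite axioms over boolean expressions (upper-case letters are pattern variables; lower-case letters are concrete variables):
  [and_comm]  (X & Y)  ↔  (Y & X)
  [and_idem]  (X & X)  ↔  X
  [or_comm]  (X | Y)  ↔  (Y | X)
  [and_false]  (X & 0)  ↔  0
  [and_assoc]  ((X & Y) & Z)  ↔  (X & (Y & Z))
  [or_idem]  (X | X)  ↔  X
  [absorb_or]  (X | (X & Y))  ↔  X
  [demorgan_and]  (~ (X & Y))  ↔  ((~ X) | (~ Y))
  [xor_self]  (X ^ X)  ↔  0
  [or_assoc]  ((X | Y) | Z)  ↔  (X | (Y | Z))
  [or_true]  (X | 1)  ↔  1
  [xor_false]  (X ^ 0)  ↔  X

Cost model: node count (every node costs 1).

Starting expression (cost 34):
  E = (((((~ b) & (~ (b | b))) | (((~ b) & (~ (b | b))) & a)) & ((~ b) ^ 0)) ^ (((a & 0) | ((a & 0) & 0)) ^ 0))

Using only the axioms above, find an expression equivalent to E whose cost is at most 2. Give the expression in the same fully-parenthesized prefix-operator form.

(~ b)   [cost 2]

1. [absorb_or →] (((~ b) & (~ (b | b))) | (((~ b) & (~ (b | b))) & a))  →  ((~ b) & (~ (b | b)));  E = ((((~ b) & (~ (b | b))) & ((~ b) ^ 0)) ^ (((a & 0) | ((a & 0) & 0)) ^ 0))
2. [absorb_or →] ((a & 0) | ((a & 0) & 0))  →  (a & 0);  E = ((((~ b) & (~ (b | b))) & ((~ b) ^ 0)) ^ ((a & 0) ^ 0))
3. [or_idem →] (b | b)  →  b;  E = ((((~ b) & (~ b)) & ((~ b) ^ 0)) ^ ((a & 0) ^ 0))
4. [xor_false →] ((~ b) ^ 0)  →  (~ b);  E = ((((~ b) & (~ b)) & (~ b)) ^ ((a & 0) ^ 0))
5. [and_idem →] ((~ b) & (~ b))  →  (~ b);  E = (((~ b) & (~ b)) ^ ((a & 0) ^ 0))
6. [and_idem →] ((~ b) & (~ b))  →  (~ b);  E = ((~ b) ^ ((a & 0) ^ 0))
7. [xor_false →] ((a & 0) ^ 0)  →  (a & 0);  E = ((~ b) ^ (a & 0))
8. [and_false →] (a & 0)  →  0;  E = ((~ b) ^ 0)
9. [xor_false →] ((~ b) ^ 0)  →  (~ b);  cost 2 ≤ 2, done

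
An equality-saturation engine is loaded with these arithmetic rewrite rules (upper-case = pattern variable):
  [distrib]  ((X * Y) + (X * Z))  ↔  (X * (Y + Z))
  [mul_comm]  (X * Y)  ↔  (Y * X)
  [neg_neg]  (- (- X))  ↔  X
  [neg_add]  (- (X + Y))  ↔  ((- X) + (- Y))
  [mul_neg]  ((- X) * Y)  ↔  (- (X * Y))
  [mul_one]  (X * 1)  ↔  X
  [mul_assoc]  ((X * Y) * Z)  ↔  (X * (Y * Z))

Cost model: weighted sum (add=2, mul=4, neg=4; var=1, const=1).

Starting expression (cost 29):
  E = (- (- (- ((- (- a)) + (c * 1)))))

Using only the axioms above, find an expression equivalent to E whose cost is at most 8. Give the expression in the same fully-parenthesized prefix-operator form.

(1) (- (- a))  =[neg_neg →]=  a    ⊢ (- (- (- (a + (c * 1)))))
(2) (- (- (- (a + (c * 1)))))  =[neg_neg →]=  (- (a + (c * 1)))
(3) (c * 1)  =[mul_one →]=  c    ⊢ cost 8, within 8

(- (a + c))   [cost 8]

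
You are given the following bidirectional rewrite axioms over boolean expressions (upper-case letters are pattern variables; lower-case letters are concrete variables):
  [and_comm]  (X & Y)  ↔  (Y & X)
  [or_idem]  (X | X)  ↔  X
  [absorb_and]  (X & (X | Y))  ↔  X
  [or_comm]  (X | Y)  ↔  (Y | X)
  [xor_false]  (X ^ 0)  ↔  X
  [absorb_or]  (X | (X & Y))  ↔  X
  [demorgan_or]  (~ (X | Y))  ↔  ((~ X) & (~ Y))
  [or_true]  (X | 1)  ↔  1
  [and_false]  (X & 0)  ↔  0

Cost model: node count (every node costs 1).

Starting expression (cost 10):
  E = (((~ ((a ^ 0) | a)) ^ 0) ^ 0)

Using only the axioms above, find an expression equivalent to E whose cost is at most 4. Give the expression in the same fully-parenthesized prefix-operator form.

1. [xor_false →] ((~ ((a ^ 0) | a)) ^ 0)  →  (~ ((a ^ 0) | a));  E = ((~ ((a ^ 0) | a)) ^ 0)
2. [xor_false →] ((~ ((a ^ 0) | a)) ^ 0)  →  (~ ((a ^ 0) | a))
3. [xor_false →] (a ^ 0)  →  a;  cost 4 ≤ 4, done

(~ (a | a))   [cost 4]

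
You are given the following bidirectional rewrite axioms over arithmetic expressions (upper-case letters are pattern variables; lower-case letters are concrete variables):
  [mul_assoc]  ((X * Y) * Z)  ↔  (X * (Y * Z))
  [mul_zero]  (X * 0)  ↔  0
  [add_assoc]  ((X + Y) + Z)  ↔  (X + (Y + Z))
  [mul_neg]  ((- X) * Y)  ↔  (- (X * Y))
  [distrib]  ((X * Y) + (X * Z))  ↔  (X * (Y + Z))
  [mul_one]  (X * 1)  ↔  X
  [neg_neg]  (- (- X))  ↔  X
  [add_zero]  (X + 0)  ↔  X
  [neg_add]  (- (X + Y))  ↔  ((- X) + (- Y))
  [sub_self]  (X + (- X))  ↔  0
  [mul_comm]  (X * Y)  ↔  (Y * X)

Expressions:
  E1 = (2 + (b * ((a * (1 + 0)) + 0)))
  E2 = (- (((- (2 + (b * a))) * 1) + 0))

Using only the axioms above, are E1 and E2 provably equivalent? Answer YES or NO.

(1) (1 + 0)  =[add_zero →]=  1    ⊢ (2 + (b * ((a * 1) + 0)))
(2) ((a * 1) + 0)  =[add_zero →]=  (a * 1)    ⊢ (2 + (b * (a * 1)))
(3) (a * 1)  =[mul_one →]=  a    ⊢ (2 + (b * a))
(4) (2 + (b * a))  =[neg_neg ←]=  (- (- (2 + (b * a))))
(5) (- (2 + (b * a)))  =[add_zero ←]=  ((- (2 + (b * a))) + 0)    ⊢ (- ((- (2 + (b * a))) + 0))
(6) (- (2 + (b * a)))  =[mul_one ←]=  ((- (2 + (b * a))) * 1)    ⊢ E2

YES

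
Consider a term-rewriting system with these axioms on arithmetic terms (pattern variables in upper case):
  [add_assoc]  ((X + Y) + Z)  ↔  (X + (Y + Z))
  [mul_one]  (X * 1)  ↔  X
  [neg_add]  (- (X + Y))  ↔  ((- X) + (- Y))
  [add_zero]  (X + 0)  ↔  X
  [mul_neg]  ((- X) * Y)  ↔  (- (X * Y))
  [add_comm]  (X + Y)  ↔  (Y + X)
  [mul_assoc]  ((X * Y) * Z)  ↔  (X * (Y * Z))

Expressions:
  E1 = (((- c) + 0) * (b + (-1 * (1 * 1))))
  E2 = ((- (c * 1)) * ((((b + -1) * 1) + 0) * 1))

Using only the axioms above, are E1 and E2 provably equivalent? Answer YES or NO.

step 1: add_zero (→) rewrites ((- c) + 0) into (- c), now ((- c) * (b + (-1 * (1 * 1))))
step 2: mul_one (→) rewrites (1 * 1) into 1, now ((- c) * (b + (-1 * 1)))
step 3: mul_one (→) rewrites (-1 * 1) into -1, now ((- c) * (b + -1))
step 4: mul_one (←) rewrites (b + -1) into ((b + -1) * 1), now ((- c) * ((b + -1) * 1))
step 5: add_zero (←) rewrites ((b + -1) * 1) into (((b + -1) * 1) + 0), now ((- c) * (((b + -1) * 1) + 0))
step 6: mul_one (←) rewrites c into (c * 1), now ((- (c * 1)) * (((b + -1) * 1) + 0))
step 7: mul_one (←) rewrites (((b + -1) * 1) + 0) into ((((b + -1) * 1) + 0) * 1), which is E2

YES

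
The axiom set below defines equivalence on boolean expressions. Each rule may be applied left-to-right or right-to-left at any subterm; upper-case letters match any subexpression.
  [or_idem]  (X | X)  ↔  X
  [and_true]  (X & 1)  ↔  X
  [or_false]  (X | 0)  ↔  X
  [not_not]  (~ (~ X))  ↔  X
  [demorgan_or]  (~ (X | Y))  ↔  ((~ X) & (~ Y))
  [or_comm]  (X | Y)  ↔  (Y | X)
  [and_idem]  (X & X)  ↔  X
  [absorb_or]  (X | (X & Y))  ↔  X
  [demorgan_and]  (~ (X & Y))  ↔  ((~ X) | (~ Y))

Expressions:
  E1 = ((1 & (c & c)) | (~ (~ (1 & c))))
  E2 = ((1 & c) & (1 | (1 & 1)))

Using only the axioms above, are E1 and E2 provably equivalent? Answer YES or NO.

YES

1. [and_idem →] (c & c)  →  c;  E1 = ((1 & c) | (~ (~ (1 & c))))
2. [not_not →] (~ (~ (1 & c)))  →  (1 & c);  E1 = ((1 & c) | (1 & c))
3. [or_idem →] ((1 & c) | (1 & c))  →  (1 & c)
4. [and_true ←] (1 & c)  →  ((1 & c) & 1)
5. [or_idem ←] 1  →  (1 | 1);  E1 = ((1 & c) & (1 | 1))
6. [and_idem ←] 1  →  (1 & 1);  this is E2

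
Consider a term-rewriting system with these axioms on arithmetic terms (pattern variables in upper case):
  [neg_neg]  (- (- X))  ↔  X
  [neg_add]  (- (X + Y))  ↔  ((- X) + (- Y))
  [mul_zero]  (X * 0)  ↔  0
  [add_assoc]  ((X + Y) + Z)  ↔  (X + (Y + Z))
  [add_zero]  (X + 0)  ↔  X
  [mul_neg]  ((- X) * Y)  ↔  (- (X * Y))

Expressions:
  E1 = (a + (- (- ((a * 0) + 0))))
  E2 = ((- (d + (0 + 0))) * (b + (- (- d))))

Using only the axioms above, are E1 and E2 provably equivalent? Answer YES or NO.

NO

Every axiom is a valid identity, so a rewrite proof would force E1 and E2 to agree under every assignment.
At a=0, b=0, d=1: E1 = 0 but E2 = -1; they differ, so no derivation exists.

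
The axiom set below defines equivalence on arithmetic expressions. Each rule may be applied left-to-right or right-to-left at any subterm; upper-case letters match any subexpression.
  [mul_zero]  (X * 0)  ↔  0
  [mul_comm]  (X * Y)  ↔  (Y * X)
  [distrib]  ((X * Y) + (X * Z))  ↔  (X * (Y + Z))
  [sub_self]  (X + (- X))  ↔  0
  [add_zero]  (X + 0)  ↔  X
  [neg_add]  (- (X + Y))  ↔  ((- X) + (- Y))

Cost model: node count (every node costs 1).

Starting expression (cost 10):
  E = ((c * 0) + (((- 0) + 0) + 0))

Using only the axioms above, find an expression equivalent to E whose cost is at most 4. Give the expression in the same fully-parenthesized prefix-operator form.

(1) (c * 0)  =[mul_zero →]=  0    ⊢ (0 + (((- 0) + 0) + 0))
(2) ((- 0) + 0)  =[add_zero →]=  (- 0)    ⊢ (0 + ((- 0) + 0))
(3) ((- 0) + 0)  =[add_zero →]=  (- 0)    ⊢ cost 4, within 4

(0 + (- 0))   [cost 4]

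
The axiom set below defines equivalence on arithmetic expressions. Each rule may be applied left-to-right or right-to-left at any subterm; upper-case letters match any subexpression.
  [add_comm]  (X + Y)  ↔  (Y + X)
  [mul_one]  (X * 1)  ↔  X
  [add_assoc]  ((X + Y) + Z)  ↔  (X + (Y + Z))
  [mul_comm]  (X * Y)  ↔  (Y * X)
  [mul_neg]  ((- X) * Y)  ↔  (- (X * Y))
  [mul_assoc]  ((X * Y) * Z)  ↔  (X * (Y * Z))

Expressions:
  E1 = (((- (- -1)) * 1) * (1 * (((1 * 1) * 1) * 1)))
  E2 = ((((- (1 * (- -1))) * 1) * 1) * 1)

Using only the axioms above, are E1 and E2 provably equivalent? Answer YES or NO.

(1) (1 * 1)  =[mul_one →]=  1    ⊢ (((- (- -1)) * 1) * (1 * ((1 * 1) * 1)))
(2) ((- (- -1)) * 1)  =[mul_neg →]=  (- ((- -1) * 1))    ⊢ ((- ((- -1) * 1)) * (1 * ((1 * 1) * 1)))
(3) (1 * ((1 * 1) * 1))  =[mul_comm →]=  (((1 * 1) * 1) * 1)    ⊢ ((- ((- -1) * 1)) * (((1 * 1) * 1) * 1))
(4) ((- -1) * 1)  =[mul_one →]=  (- -1)    ⊢ ((- (- -1)) * (((1 * 1) * 1) * 1))
(5) (1 * 1)  =[mul_one →]=  1    ⊢ ((- (- -1)) * ((1 * 1) * 1))
(6) (1 * 1)  =[mul_one →]=  1    ⊢ ((- (- -1)) * (1 * 1))
(7) (1 * 1)  =[mul_one →]=  1    ⊢ ((- (- -1)) * 1)
(8) (- (- -1))  =[mul_one ←]=  ((- (- -1)) * 1)    ⊢ (((- (- -1)) * 1) * 1)
(9) (- -1)  =[mul_one ←]=  ((- -1) * 1)    ⊢ (((- ((- -1) * 1)) * 1) * 1)
(10) ((- -1) * 1)  =[mul_comm →]=  (1 * (- -1))    ⊢ (((- (1 * (- -1))) * 1) * 1)
(11) (- (1 * (- -1)))  =[mul_one ←]=  ((- (1 * (- -1))) * 1)    ⊢ E2

YES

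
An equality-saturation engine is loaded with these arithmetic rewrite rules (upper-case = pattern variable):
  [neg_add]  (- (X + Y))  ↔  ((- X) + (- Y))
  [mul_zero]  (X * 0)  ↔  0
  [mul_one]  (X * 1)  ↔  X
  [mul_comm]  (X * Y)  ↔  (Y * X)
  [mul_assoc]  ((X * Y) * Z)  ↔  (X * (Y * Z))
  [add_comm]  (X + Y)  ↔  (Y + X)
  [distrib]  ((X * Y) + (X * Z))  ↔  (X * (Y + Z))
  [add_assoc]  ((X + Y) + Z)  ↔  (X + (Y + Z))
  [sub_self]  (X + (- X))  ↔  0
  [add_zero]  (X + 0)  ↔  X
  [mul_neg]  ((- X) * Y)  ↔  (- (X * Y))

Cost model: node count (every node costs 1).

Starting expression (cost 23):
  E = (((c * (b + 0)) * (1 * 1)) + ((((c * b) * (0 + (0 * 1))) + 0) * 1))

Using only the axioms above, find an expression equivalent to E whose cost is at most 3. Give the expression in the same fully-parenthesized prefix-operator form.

(c * b)   [cost 3]

1. [add_zero →] (((c * b) * (0 + (0 * 1))) + 0)  →  ((c * b) * (0 + (0 * 1)));  E = (((c * (b + 0)) * (1 * 1)) + (((c * b) * (0 + (0 * 1))) * 1))
2. [mul_one →] (((c * b) * (0 + (0 * 1))) * 1)  →  ((c * b) * (0 + (0 * 1)));  E = (((c * (b + 0)) * (1 * 1)) + ((c * b) * (0 + (0 * 1))))
3. [mul_one →] (1 * 1)  →  1;  E = (((c * (b + 0)) * 1) + ((c * b) * (0 + (0 * 1))))
4. [mul_one →] (0 * 1)  →  0;  E = (((c * (b + 0)) * 1) + ((c * b) * (0 + 0)))
5. [add_zero →] (b + 0)  →  b;  E = (((c * b) * 1) + ((c * b) * (0 + 0)))
6. [add_zero →] (0 + 0)  →  0;  E = (((c * b) * 1) + ((c * b) * 0))
7. [distrib →] (((c * b) * 1) + ((c * b) * 0))  →  ((c * b) * (1 + 0))
8. [add_zero →] (1 + 0)  →  1;  E = ((c * b) * 1)
9. [mul_one →] ((c * b) * 1)  →  (c * b);  cost 3 ≤ 3, done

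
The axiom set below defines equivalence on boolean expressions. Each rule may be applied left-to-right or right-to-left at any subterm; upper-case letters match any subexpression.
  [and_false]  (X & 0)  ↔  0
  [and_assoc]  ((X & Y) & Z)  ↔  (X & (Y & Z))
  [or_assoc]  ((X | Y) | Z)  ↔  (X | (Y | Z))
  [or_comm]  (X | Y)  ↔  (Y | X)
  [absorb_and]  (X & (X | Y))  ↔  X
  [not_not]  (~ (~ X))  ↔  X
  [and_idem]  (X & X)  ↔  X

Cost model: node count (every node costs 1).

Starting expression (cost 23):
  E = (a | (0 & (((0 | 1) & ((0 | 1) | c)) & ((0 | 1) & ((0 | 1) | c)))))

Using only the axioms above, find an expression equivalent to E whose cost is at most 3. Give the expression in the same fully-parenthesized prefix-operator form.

1. [and_idem →] (((0 | 1) & ((0 | 1) | c)) & ((0 | 1) & ((0 | 1) | c)))  →  ((0 | 1) & ((0 | 1) | c));  E = (a | (0 & ((0 | 1) & ((0 | 1) | c))))
2. [absorb_and →] ((0 | 1) & ((0 | 1) | c))  →  (0 | 1);  E = (a | (0 & (0 | 1)))
3. [absorb_and →] (0 & (0 | 1))  →  0;  cost 3 ≤ 3, done

(a | 0)   [cost 3]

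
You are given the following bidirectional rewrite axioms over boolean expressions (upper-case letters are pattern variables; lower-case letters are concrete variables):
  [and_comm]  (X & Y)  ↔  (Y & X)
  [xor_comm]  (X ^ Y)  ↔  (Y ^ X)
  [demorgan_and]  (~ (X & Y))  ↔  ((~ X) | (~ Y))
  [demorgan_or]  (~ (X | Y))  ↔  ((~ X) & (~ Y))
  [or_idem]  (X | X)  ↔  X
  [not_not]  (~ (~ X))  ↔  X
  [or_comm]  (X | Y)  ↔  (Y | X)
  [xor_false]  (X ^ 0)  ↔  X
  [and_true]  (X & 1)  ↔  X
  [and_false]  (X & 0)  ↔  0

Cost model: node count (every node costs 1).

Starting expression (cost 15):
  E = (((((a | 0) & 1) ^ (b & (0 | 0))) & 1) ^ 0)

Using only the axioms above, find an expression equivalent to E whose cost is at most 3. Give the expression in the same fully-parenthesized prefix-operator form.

(a | 0)   [cost 3]

step 1: and_true (→) rewrites ((((a | 0) & 1) ^ (b & (0 | 0))) & 1) into (((a | 0) & 1) ^ (b & (0 | 0))), now ((((a | 0) & 1) ^ (b & (0 | 0))) ^ 0)
step 2: or_idem (→) rewrites (0 | 0) into 0, now ((((a | 0) & 1) ^ (b & 0)) ^ 0)
step 3: and_false (→) rewrites (b & 0) into 0, now ((((a | 0) & 1) ^ 0) ^ 0)
step 4: xor_false (→) rewrites ((((a | 0) & 1) ^ 0) ^ 0) into (((a | 0) & 1) ^ 0)
step 5: xor_false (→) rewrites (((a | 0) & 1) ^ 0) into ((a | 0) & 1)
step 6: and_true (→) rewrites ((a | 0) & 1) into (a | 0), reaching cost 3 (bound 3)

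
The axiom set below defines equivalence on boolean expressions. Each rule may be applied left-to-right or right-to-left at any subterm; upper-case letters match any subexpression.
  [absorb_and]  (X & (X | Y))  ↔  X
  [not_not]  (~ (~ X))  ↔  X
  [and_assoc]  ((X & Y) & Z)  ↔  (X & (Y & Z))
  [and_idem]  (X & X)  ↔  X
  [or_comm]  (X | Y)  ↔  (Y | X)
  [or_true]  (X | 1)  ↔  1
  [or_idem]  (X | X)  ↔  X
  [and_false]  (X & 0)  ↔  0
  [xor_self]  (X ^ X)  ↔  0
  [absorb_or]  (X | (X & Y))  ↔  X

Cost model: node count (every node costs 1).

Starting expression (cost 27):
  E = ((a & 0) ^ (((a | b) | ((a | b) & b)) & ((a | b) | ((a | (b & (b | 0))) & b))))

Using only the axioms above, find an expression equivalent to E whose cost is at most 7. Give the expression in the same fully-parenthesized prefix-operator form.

((a & 0) ^ (a | b))   [cost 7]

1. [absorb_and →] (b & (b | 0))  →  b;  E = ((a & 0) ^ (((a | b) | ((a | b) & b)) & ((a | b) | ((a | b) & b))))
2. [and_idem →] (((a | b) | ((a | b) & b)) & ((a | b) | ((a | b) & b)))  →  ((a | b) | ((a | b) & b));  E = ((a & 0) ^ ((a | b) | ((a | b) & b)))
3. [absorb_or →] ((a | b) | ((a | b) & b))  →  (a | b);  cost 7 ≤ 7, done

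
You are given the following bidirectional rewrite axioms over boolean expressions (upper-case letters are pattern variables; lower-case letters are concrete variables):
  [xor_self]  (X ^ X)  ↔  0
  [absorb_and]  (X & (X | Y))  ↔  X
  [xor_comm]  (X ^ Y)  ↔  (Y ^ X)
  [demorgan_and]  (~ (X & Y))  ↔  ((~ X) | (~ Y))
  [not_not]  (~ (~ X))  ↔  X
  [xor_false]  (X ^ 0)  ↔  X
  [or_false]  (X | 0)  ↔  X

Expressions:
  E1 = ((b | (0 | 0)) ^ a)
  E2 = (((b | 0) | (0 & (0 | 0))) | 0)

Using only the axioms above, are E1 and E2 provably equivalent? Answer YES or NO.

All listed rules preserve value, hence provable equivalence implies equal values everywhere; look for a separating assignment.
a=1, b=0 gives E1 ↦ 1, E2 ↦ 0; values differ ⇒ not provably equivalent.

NO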